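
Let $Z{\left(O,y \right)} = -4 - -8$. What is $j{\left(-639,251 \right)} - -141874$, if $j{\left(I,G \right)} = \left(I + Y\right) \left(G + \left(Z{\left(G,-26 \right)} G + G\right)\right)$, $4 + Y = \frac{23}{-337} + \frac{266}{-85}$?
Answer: $- \frac{23812579262}{28645} \approx -8.313 \cdot 10^{5}$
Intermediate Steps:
$Z{\left(O,y \right)} = 4$ ($Z{\left(O,y \right)} = -4 + 8 = 4$)
$Y = - \frac{206177}{28645}$ ($Y = -4 + \left(\frac{23}{-337} + \frac{266}{-85}\right) = -4 + \left(23 \left(- \frac{1}{337}\right) + 266 \left(- \frac{1}{85}\right)\right) = -4 - \frac{91597}{28645} = - \frac{206177}{28645} \approx -7.1977$)
$j{\left(I,G \right)} = 6 G \left(- \frac{206177}{28645} + I\right)$ ($j{\left(I,G \right)} = \left(I - \frac{206177}{28645}\right) \left(G + \left(4 G + G\right)\right) = \left(- \frac{206177}{28645} + I\right) \left(G + 5 G\right) = \left(- \frac{206177}{28645} + I\right) 6 G = 6 G \left(- \frac{206177}{28645} + I\right)$)
$j{\left(-639,251 \right)} - -141874 = \frac{6}{28645} \cdot 251 \left(-206177 + 28645 \left(-639\right)\right) - -141874 = \frac{6}{28645} \cdot 251 \left(-206177 - 18304155\right) + 141874 = \frac{6}{28645} \cdot 251 \left(-18510332\right) + 141874 = - \frac{27876559992}{28645} + 141874 = - \frac{23812579262}{28645}$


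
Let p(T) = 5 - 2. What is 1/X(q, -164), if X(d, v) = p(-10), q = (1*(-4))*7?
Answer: 1/3 ≈ 0.33333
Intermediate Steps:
p(T) = 3
q = -28 (q = -4*7 = -28)
X(d, v) = 3
1/X(q, -164) = 1/3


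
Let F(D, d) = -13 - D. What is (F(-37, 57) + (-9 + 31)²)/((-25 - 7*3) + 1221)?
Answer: 508/1175 ≈ 0.43234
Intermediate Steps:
(F(-37, 57) + (-9 + 31)²)/((-25 - 7*3) + 1221) = ((-13 - 1*(-37)) + (-9 + 31)²)/((-25 - 7*3) + 1221) = ((-13 + 37) + 22²)/((-25 - 21) + 1221) = (24 + 484)/(-46 + 1221) = 508/1175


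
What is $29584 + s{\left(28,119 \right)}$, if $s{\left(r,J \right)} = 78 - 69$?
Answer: $29593$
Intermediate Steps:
$s{\left(r,J \right)} = 9$
$29584 + s{\left(28,119 \right)} = 29584 + 9 = 29593$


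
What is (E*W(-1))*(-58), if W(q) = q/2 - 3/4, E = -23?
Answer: -3335/2 ≈ -1667.5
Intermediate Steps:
W(q) = -¾ + q/2 (W(q) = q*(½) - 3*¼ = q/2 - ¾ = -¾ + q/2)
(E*W(-1))*(-58) = -23*(-¾ + (½)*(-1))*(-58) = -23*(-¾ - ½)*(-58) = -23*(-5/4)*(-58) = (115/4)*(-58) = -3335/2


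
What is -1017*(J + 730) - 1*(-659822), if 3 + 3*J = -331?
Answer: 30638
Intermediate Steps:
J = -334/3 (J = -1 + (⅓)*(-331) = -1 - 331/3 = -334/3 ≈ -111.33)
-1017*(J + 730) - 1*(-659822) = -1017*(-334/3 + 730) - 1*(-659822) = -1017*1856/3 + 659822 = -629184 + 659822 = 30638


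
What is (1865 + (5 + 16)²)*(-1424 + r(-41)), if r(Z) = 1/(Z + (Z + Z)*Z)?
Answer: -10905311518/3321 ≈ -3.2837e+6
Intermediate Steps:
r(Z) = 1/(Z + 2*Z²) (r(Z) = 1/(Z + (2*Z)*Z) = 1/(Z + 2*Z²))
(1865 + (5 + 16)²)*(-1424 + r(-41)) = (1865 + (5 + 16)²)*(-1424 + 1/((-41)*(1 + 2*(-41)))) = (1865 + 21²)*(-1424 - 1/(41*(1 - 82))) = (1865 + 441)*(-1424 - 1/41/(-81)) = 2306*(-1424 - 1/41*(-1/81)) = 2306*(-1424 + 1/3321) = 2306*(-4729103/3321) = -10905311518/3321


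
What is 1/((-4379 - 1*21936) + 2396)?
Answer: -1/23919 ≈ -4.1808e-5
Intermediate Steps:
1/((-4379 - 1*21936) + 2396) = 1/((-4379 - 21936) + 2396) = 1/(-26315 + 2396) = 1/(-23919) = -1/23919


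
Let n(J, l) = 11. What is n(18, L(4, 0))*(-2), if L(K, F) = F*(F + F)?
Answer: -22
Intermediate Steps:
L(K, F) = 2*F² (L(K, F) = F*(2*F) = 2*F²)
n(18, L(4, 0))*(-2) = 11*(-2) = -22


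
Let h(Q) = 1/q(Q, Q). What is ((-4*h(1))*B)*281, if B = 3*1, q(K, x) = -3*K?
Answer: 1124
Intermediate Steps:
h(Q) = -1/(3*Q) (h(Q) = 1/(-3*Q) = -1/(3*Q))
B = 3
((-4*h(1))*B)*281 = (-(-4)/(3*1)*3)*281 = (-(-4)/3*3)*281 = (-4*(-1/3)*3)*281 = ((4/3)*3)*281 = 4*281 = 1124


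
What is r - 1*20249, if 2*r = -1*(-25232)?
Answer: -7633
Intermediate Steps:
r = 12616 (r = (-1*(-25232))/2 = (1/2)*25232 = 12616)
r - 1*20249 = 12616 - 1*20249 = 12616 - 20249 = -7633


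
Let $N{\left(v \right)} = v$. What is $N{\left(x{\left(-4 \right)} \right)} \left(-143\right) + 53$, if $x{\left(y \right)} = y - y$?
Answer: $53$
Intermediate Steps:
$x{\left(y \right)} = 0$
$N{\left(x{\left(-4 \right)} \right)} \left(-143\right) + 53 = 0 \left(-143\right) + 53 = 0 + 53 = 53$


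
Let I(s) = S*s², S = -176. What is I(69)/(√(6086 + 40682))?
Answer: -209484*√2923/2923 ≈ -3874.7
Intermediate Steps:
I(s) = -176*s²
I(69)/(√(6086 + 40682)) = (-176*69²)/(√(6086 + 40682)) = (-176*4761)/(√46768) = -837936*√2923/11692 = -209484*√2923/2923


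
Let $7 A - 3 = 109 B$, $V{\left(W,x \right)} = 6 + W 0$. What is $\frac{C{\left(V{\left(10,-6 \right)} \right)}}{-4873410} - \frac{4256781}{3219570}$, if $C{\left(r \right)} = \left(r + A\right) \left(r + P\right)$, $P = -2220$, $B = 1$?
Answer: $- \frac{15250533539}{11622433062} \approx -1.3122$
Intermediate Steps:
$V{\left(W,x \right)} = 6$ ($V{\left(W,x \right)} = 6 + 0 = 6$)
$A = 16$ ($A = \frac{3}{7} + \frac{109 \cdot 1}{7} = \frac{3}{7} + \frac{1}{7} \cdot 109 = \frac{3}{7} + \frac{109}{7} = 16$)
$C{\left(r \right)} = \left(-2220 + r\right) \left(16 + r\right)$ ($C{\left(r \right)} = \left(r + 16\right) \left(r - 2220\right) = \left(16 + r\right) \left(-2220 + r\right) = \left(-2220 + r\right) \left(16 + r\right)$)
$\frac{C{\left(V{\left(10,-6 \right)} \right)}}{-4873410} - \frac{4256781}{3219570} = \frac{-35520 + 6^{2} - 13224}{-4873410} - \frac{4256781}{3219570} = \left(-35520 + 36 - 13224\right) \left(- \frac{1}{4873410}\right) - \frac{1418927}{1073190} = \left(-48708\right) \left(- \frac{1}{4873410}\right) - \frac{1418927}{1073190} = \frac{2706}{270745} - \frac{1418927}{1073190} = - \frac{15250533539}{11622433062}$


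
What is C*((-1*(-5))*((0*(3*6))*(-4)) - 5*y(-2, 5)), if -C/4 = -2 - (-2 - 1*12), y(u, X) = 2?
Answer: 480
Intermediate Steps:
C = -48 (C = -4*(-2 - (-2 - 1*12)) = -4*(-2 - (-2 - 12)) = -4*(-2 - 1*(-14)) = -4*(-2 + 14) = -4*12 = -48)
C*((-1*(-5))*((0*(3*6))*(-4)) - 5*y(-2, 5)) = -48*((-1*(-5))*((0*(3*6))*(-4)) - 5*2) = -48*(5*((0*18)*(-4)) - 10) = -48*(5*(0*(-4)) - 10) = -48*(5*0 - 10) = -48*(0 - 10) = -48*(-10) = 480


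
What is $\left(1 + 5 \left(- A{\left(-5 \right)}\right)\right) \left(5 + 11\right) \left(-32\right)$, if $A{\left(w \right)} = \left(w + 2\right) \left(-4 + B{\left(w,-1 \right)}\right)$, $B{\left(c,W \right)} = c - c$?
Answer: $30208$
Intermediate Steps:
$B{\left(c,W \right)} = 0$
$A{\left(w \right)} = -8 - 4 w$ ($A{\left(w \right)} = \left(w + 2\right) \left(-4 + 0\right) = \left(2 + w\right) \left(-4\right) = -8 - 4 w$)
$\left(1 + 5 \left(- A{\left(-5 \right)}\right)\right) \left(5 + 11\right) \left(-32\right) = \left(1 + 5 \left(- (-8 - -20)\right)\right) \left(5 + 11\right) \left(-32\right) = \left(1 + 5 \left(- (-8 + 20)\right)\right) 16 \left(-32\right) = \left(1 + 5 \left(\left(-1\right) 12\right)\right) 16 \left(-32\right) = \left(1 + 5 \left(-12\right)\right) 16 \left(-32\right) = \left(1 - 60\right) 16 \left(-32\right) = \left(-59\right) 16 \left(-32\right) = \left(-944\right) \left(-32\right) = 30208$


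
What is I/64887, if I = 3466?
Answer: 3466/64887 ≈ 0.053416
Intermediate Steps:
I/64887 = 3466/64887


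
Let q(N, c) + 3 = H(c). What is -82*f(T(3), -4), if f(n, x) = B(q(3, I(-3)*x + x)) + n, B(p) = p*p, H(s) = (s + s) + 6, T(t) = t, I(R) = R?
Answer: -29848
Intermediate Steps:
H(s) = 6 + 2*s (H(s) = 2*s + 6 = 6 + 2*s)
q(N, c) = 3 + 2*c (q(N, c) = -3 + (6 + 2*c) = 3 + 2*c)
B(p) = p²
f(n, x) = n + (3 - 4*x)² (f(n, x) = (3 + 2*(-3*x + x))² + n = (3 + 2*(-2*x))² + n = (3 - 4*x)² + n = n + (3 - 4*x)²)
-82*f(T(3), -4) = -82*(3 + (3 - 4*(-4))²) = -82*(3 + (3 + 16)²) = -82*(3 + 19²) = -82*(3 + 361) = -82*364 = -29848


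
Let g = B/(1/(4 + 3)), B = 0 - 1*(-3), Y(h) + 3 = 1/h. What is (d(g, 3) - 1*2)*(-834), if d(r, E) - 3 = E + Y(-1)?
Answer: 0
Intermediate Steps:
Y(h) = -3 + 1/h
B = 3 (B = 0 + 3 = 3)
g = 21 (g = 3/(1/(4 + 3)) = 3/(1/7) = 3/(⅐) = 3*7 = 21)
d(r, E) = -1 + E (d(r, E) = 3 + (E + (-3 + 1/(-1))) = 3 + (E + (-3 - 1)) = 3 + (E - 4) = 3 + (-4 + E) = -1 + E)
(d(g, 3) - 1*2)*(-834) = ((-1 + 3) - 1*2)*(-834) = (2 - 2)*(-834) = 0*(-834) = 0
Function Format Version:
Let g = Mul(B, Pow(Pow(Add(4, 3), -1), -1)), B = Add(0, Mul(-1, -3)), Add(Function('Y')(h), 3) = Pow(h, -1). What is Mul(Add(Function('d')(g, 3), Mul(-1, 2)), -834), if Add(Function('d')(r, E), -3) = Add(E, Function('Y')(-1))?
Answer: 0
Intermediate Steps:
Function('Y')(h) = Add(-3, Pow(h, -1))
B = 3 (B = Add(0, 3) = 3)
g = 21 (g = Mul(3, Pow(Pow(Add(4, 3), -1), -1)) = Mul(3, Pow(Pow(7, -1), -1)) = Mul(3, Pow(Rational(1, 7), -1)) = Mul(3, 7) = 21)
Function('d')(r, E) = Add(-1, E) (Function('d')(r, E) = Add(3, Add(E, Add(-3, Pow(-1, -1)))) = Add(3, Add(E, Add(-3, -1))) = Add(3, Add(E, -4)) = Add(3, Add(-4, E)) = Add(-1, E))
Mul(Add(Function('d')(g, 3), Mul(-1, 2)), -834) = Mul(Add(Add(-1, 3), Mul(-1, 2)), -834) = Mul(Add(2, -2), -834) = Mul(0, -834) = 0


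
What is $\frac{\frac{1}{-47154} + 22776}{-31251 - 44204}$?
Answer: $- \frac{1073979503}{3558005070} \approx -0.30185$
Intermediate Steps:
$\frac{\frac{1}{-47154} + 22776}{-31251 - 44204} = \frac{- \frac{1}{47154} + 22776}{-75455} = \frac{1073979503}{47154} \left(- \frac{1}{75455}\right) = - \frac{1073979503}{3558005070}$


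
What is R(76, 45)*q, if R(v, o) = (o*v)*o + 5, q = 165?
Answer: 25394325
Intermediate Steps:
R(v, o) = 5 + v*o² (R(v, o) = v*o² + 5 = 5 + v*o²)
R(76, 45)*q = (5 + 76*45²)*165 = (5 + 76*2025)*165 = (5 + 153900)*165 = 153905*165 = 25394325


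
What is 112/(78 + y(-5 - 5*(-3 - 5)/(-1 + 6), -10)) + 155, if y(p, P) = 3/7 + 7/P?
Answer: 851195/5441 ≈ 156.44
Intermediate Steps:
y(p, P) = 3/7 + 7/P (y(p, P) = 3*(⅐) + 7/P = 3/7 + 7/P)
112/(78 + y(-5 - 5*(-3 - 5)/(-1 + 6), -10)) + 155 = 112/(78 + (3/7 + 7/(-10))) + 155 = 112/(78 + (3/7 + 7*(-⅒))) + 155 = 112/(78 + (3/7 - 7/10)) + 155 = 112/(78 - 19/70) + 155 = 112/(5441/70) + 155 = 112*(70/5441) + 155 = 7840/5441 + 155 = 851195/5441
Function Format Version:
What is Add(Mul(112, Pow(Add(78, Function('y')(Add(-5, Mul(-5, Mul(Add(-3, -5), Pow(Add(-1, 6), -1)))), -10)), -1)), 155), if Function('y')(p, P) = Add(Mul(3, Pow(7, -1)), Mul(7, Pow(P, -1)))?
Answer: Rational(851195, 5441) ≈ 156.44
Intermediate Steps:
Function('y')(p, P) = Add(Rational(3, 7), Mul(7, Pow(P, -1))) (Function('y')(p, P) = Add(Mul(3, Rational(1, 7)), Mul(7, Pow(P, -1))) = Add(Rational(3, 7), Mul(7, Pow(P, -1))))
Add(Mul(112, Pow(Add(78, Function('y')(Add(-5, Mul(-5, Mul(Add(-3, -5), Pow(Add(-1, 6), -1)))), -10)), -1)), 155) = Add(Mul(112, Pow(Add(78, Add(Rational(3, 7), Mul(7, Pow(-10, -1)))), -1)), 155) = Add(Mul(112, Pow(Add(78, Add(Rational(3, 7), Mul(7, Rational(-1, 10)))), -1)), 155) = Add(Mul(112, Pow(Add(78, Add(Rational(3, 7), Rational(-7, 10))), -1)), 155) = Add(Mul(112, Pow(Add(78, Rational(-19, 70)), -1)), 155) = Add(Mul(112, Pow(Rational(5441, 70), -1)), 155) = Add(Mul(112, Rational(70, 5441)), 155) = Add(Rational(7840, 5441), 155) = Rational(851195, 5441)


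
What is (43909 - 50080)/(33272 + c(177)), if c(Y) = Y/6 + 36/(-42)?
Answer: -28798/155403 ≈ -0.18531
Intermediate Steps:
c(Y) = -6/7 + Y/6 (c(Y) = Y*(1/6) + 36*(-1/42) = Y/6 - 6/7 = -6/7 + Y/6)
(43909 - 50080)/(33272 + c(177)) = (43909 - 50080)/(33272 + (-6/7 + (1/6)*177)) = -6171/(33272 + (-6/7 + 59/2)) = -6171/(33272 + 401/14) = -6171/466209/14 = -6171*14/466209 = -28798/155403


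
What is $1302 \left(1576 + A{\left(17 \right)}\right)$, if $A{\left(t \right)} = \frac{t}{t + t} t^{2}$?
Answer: $2240091$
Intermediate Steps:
$A{\left(t \right)} = \frac{t^{2}}{2}$ ($A{\left(t \right)} = \frac{t}{2 t} t^{2} = t \frac{1}{2 t} t^{2} = \frac{t^{2}}{2}$)
$1302 \left(1576 + A{\left(17 \right)}\right) = 1302 \left(1576 + \frac{17^{2}}{2}\right) = 1302 \left(1576 + \frac{1}{2} \cdot 289\right) = 1302 \left(1576 + \frac{289}{2}\right) = 1302 \cdot \frac{3441}{2} = 2240091$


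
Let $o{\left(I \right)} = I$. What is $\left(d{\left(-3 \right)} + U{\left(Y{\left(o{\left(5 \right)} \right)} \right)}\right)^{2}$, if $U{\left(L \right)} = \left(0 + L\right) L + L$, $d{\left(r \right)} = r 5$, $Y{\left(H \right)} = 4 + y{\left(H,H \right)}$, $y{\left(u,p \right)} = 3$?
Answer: $1681$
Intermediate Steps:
$Y{\left(H \right)} = 7$ ($Y{\left(H \right)} = 4 + 3 = 7$)
$d{\left(r \right)} = 5 r$
$U{\left(L \right)} = L + L^{2}$ ($U{\left(L \right)} = L L + L = L^{2} + L = L + L^{2}$)
$\left(d{\left(-3 \right)} + U{\left(Y{\left(o{\left(5 \right)} \right)} \right)}\right)^{2} = \left(5 \left(-3\right) + 7 \left(1 + 7\right)\right)^{2} = \left(-15 + 7 \cdot 8\right)^{2} = \left(-15 + 56\right)^{2} = 41^{2} = 1681$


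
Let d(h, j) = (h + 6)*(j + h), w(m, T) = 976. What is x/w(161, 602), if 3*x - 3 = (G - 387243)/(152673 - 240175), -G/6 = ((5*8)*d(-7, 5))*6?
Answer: 217543/85401952 ≈ 0.0025473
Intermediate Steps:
d(h, j) = (6 + h)*(h + j)
G = -2880 (G = -6*(5*8)*((-7)² + 6*(-7) + 6*5 - 7*5)*6 = -6*40*(49 - 42 + 30 - 35)*6 = -6*40*2*6 = -480*6 = -6*480 = -2880)
x = 217543/87502 (x = 1 + ((-2880 - 387243)/(152673 - 240175))/3 = 1 + (-390123/(-87502))/3 = 1 + (-390123*(-1/87502))/3 = 1 + (⅓)*(390123/87502) = 1 + 130041/87502 = 217543/87502 ≈ 2.4861)
x/w(161, 602) = (217543/87502)/976 = (217543/87502)*(1/976) = 217543/85401952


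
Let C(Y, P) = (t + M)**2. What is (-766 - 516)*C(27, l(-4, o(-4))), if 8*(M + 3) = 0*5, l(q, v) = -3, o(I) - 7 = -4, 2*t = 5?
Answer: -641/2 ≈ -320.50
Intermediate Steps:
t = 5/2 (t = (1/2)*5 = 5/2 ≈ 2.5000)
o(I) = 3 (o(I) = 7 - 4 = 3)
M = -3 (M = -3 + (0*5)/8 = -3 + (1/8)*0 = -3 + 0 = -3)
C(Y, P) = 1/4 (C(Y, P) = (5/2 - 3)**2 = (-1/2)**2 = 1/4)
(-766 - 516)*C(27, l(-4, o(-4))) = (-766 - 516)*(1/4) = -1282*1/4 = -641/2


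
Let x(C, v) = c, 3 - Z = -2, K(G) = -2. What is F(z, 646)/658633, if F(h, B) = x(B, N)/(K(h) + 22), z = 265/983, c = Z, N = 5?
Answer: 1/2634532 ≈ 3.7957e-7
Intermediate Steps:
Z = 5 (Z = 3 - 1*(-2) = 3 + 2 = 5)
c = 5
z = 265/983 (z = 265*(1/983) = 265/983 ≈ 0.26958)
x(C, v) = 5
F(h, B) = ¼ (F(h, B) = 5/(-2 + 22) = 5/20 = (1/20)*5 = ¼)
F(z, 646)/658633 = (¼)/658633 = (¼)*(1/658633) = 1/2634532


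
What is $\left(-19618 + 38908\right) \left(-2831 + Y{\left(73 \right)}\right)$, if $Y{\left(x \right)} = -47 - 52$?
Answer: $-56519700$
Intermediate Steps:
$Y{\left(x \right)} = -99$
$\left(-19618 + 38908\right) \left(-2831 + Y{\left(73 \right)}\right) = \left(-19618 + 38908\right) \left(-2831 - 99\right) = 19290 \left(-2930\right) = -56519700$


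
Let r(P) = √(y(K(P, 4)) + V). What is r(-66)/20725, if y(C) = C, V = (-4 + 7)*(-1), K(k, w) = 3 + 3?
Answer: √3/20725 ≈ 8.3573e-5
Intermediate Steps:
K(k, w) = 6
V = -3 (V = 3*(-1) = -3)
r(P) = √3 (r(P) = √(6 - 3) = √3)
r(-66)/20725 = √3/20725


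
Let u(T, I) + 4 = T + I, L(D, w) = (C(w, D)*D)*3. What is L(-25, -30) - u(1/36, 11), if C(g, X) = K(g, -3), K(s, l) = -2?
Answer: 5147/36 ≈ 142.97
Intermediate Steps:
C(g, X) = -2
L(D, w) = -6*D (L(D, w) = -2*D*3 = -6*D)
u(T, I) = -4 + I + T (u(T, I) = -4 + (T + I) = -4 + (I + T) = -4 + I + T)
L(-25, -30) - u(1/36, 11) = -6*(-25) - (-4 + 11 + 1/36) = 150 - (-4 + 11 + 1/36) = 150 - 1*253/36 = 150 - 253/36 = 5147/36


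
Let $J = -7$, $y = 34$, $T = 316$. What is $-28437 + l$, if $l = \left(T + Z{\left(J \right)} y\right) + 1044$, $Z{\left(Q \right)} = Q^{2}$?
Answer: $-25411$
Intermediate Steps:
$l = 3026$ ($l = \left(316 + \left(-7\right)^{2} \cdot 34\right) + 1044 = \left(316 + 49 \cdot 34\right) + 1044 = \left(316 + 1666\right) + 1044 = 1982 + 1044 = 3026$)
$-28437 + l = -28437 + 3026 = -25411$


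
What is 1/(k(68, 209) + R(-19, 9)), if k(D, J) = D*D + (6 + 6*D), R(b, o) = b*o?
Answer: 1/4867 ≈ 0.00020547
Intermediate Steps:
k(D, J) = 6 + D² + 6*D (k(D, J) = D² + (6 + 6*D) = 6 + D² + 6*D)
1/(k(68, 209) + R(-19, 9)) = 1/((6 + 68² + 6*68) - 19*9) = 1/((6 + 4624 + 408) - 171) = 1/(5038 - 171) = 1/4867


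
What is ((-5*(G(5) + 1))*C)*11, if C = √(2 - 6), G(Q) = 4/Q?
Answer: -198*I ≈ -198.0*I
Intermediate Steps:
C = 2*I (C = √(-4) = 2*I ≈ 2.0*I)
((-5*(G(5) + 1))*C)*11 = ((-5*(4/5 + 1))*(2*I))*11 = ((-5*(4*(⅕) + 1))*(2*I))*11 = ((-5*(⅘ + 1))*(2*I))*11 = ((-5*9/5)*(2*I))*11 = -18*I*11 = -198*I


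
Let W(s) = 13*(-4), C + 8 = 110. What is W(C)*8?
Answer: -416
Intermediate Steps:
C = 102 (C = -8 + 110 = 102)
W(s) = -52
W(C)*8 = -52*8 = -416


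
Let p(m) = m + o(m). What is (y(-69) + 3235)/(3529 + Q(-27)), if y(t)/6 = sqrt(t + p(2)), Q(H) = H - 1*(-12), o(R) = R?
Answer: 3235/3514 + 3*I*sqrt(65)/1757 ≈ 0.9206 + 0.013766*I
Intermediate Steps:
Q(H) = 12 + H (Q(H) = H + 12 = 12 + H)
p(m) = 2*m (p(m) = m + m = 2*m)
y(t) = 6*sqrt(4 + t) (y(t) = 6*sqrt(t + 2*2) = 6*sqrt(t + 4) = 6*sqrt(4 + t))
(y(-69) + 3235)/(3529 + Q(-27)) = (6*sqrt(4 - 69) + 3235)/(3529 + (12 - 27)) = (6*sqrt(-65) + 3235)/(3529 - 15) = (6*(I*sqrt(65)) + 3235)/3514 = (6*I*sqrt(65) + 3235)*(1/3514) = (3235 + 6*I*sqrt(65))*(1/3514) = 3235/3514 + 3*I*sqrt(65)/1757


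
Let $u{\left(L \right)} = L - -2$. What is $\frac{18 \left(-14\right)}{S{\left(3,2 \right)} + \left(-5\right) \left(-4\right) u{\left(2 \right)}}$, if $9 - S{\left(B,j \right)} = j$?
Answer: $- \frac{84}{29} \approx -2.8966$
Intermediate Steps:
$u{\left(L \right)} = 2 + L$ ($u{\left(L \right)} = L + 2 = 2 + L$)
$S{\left(B,j \right)} = 9 - j$
$\frac{18 \left(-14\right)}{S{\left(3,2 \right)} + \left(-5\right) \left(-4\right) u{\left(2 \right)}} = \frac{18 \left(-14\right)}{\left(9 - 2\right) + \left(-5\right) \left(-4\right) \left(2 + 2\right)} = - \frac{252}{\left(9 - 2\right) + 20 \cdot 4} = - \frac{252}{7 + 80} = - \frac{252}{87} = \left(-252\right) \frac{1}{87} = - \frac{84}{29}$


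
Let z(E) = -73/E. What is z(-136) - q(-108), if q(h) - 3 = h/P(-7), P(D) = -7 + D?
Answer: -9689/952 ≈ -10.178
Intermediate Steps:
q(h) = 3 - h/14 (q(h) = 3 + h/(-7 - 7) = 3 + h/(-14) = 3 + h*(-1/14) = 3 - h/14)
z(-136) - q(-108) = -73/(-136) - (3 - 1/14*(-108)) = -73*(-1/136) - (3 + 54/7) = 73/136 - 1*75/7 = 73/136 - 75/7 = -9689/952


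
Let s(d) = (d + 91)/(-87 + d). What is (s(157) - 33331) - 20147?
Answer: -1871606/35 ≈ -53474.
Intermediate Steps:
s(d) = (91 + d)/(-87 + d)
(s(157) - 33331) - 20147 = ((91 + 157)/(-87 + 157) - 33331) - 20147 = (248/70 - 33331) - 20147 = ((1/70)*248 - 33331) - 20147 = (124/35 - 33331) - 20147 = -1166461/35 - 20147 = -1871606/35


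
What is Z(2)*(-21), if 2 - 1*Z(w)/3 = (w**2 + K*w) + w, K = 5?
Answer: 882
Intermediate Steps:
Z(w) = 6 - 18*w - 3*w**2 (Z(w) = 6 - 3*((w**2 + 5*w) + w) = 6 - 3*(w**2 + 6*w) = 6 + (-18*w - 3*w**2) = 6 - 18*w - 3*w**2)
Z(2)*(-21) = (6 - 18*2 - 3*2**2)*(-21) = (6 - 36 - 3*4)*(-21) = (6 - 36 - 12)*(-21) = -42*(-21) = 882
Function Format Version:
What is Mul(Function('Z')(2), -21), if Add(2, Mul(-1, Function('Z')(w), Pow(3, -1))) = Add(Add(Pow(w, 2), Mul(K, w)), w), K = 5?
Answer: 882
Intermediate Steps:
Function('Z')(w) = Add(6, Mul(-18, w), Mul(-3, Pow(w, 2))) (Function('Z')(w) = Add(6, Mul(-3, Add(Add(Pow(w, 2), Mul(5, w)), w))) = Add(6, Mul(-3, Add(Pow(w, 2), Mul(6, w)))) = Add(6, Add(Mul(-18, w), Mul(-3, Pow(w, 2)))) = Add(6, Mul(-18, w), Mul(-3, Pow(w, 2))))
Mul(Function('Z')(2), -21) = Mul(Add(6, Mul(-18, 2), Mul(-3, Pow(2, 2))), -21) = Mul(Add(6, -36, Mul(-3, 4)), -21) = Mul(Add(6, -36, -12), -21) = Mul(-42, -21) = 882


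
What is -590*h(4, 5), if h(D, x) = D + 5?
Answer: -5310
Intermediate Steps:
h(D, x) = 5 + D
-590*h(4, 5) = -590*(5 + 4) = -590*9 = -5310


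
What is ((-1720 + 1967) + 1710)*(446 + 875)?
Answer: 2585197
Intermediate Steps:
((-1720 + 1967) + 1710)*(446 + 875) = (247 + 1710)*1321 = 1957*1321 = 2585197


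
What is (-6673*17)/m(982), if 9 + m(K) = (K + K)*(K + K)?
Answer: -113441/3857287 ≈ -0.029410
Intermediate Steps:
m(K) = -9 + 4*K² (m(K) = -9 + (K + K)*(K + K) = -9 + (2*K)*(2*K) = -9 + 4*K²)
(-6673*17)/m(982) = (-6673*17)/(-9 + 4*982²) = -113441/(-9 + 4*964324) = -113441/(-9 + 3857296) = -113441/3857287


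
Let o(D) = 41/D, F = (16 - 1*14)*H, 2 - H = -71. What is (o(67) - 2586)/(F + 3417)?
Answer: -173221/238721 ≈ -0.72562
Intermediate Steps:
H = 73 (H = 2 - 1*(-71) = 2 + 71 = 73)
F = 146 (F = (16 - 1*14)*73 = (16 - 14)*73 = 2*73 = 146)
(o(67) - 2586)/(F + 3417) = (41/67 - 2586)/(146 + 3417) = (41*(1/67) - 2586)/3563 = (41/67 - 2586)*(1/3563) = -173221/67*1/3563 = -173221/238721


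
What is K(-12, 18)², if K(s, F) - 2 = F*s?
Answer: 45796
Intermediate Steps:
K(s, F) = 2 + F*s
K(-12, 18)² = (2 + 18*(-12))² = (2 - 216)² = (-214)² = 45796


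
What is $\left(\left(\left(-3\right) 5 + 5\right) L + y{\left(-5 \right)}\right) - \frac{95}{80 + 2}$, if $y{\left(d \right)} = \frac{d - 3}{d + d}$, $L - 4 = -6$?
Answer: $\frac{8053}{410} \approx 19.641$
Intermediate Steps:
$L = -2$ ($L = 4 - 6 = -2$)
$y{\left(d \right)} = \frac{-3 + d}{2 d}$
$\left(\left(\left(-3\right) 5 + 5\right) L + y{\left(-5 \right)}\right) - \frac{95}{80 + 2} = \left(\left(\left(-3\right) 5 + 5\right) \left(-2\right) + \frac{-3 - 5}{2 \left(-5\right)}\right) - \frac{95}{80 + 2} = \left(\left(-15 + 5\right) \left(-2\right) + \frac{1}{2} \left(- \frac{1}{5}\right) \left(-8\right)\right) - \frac{95}{82} = \left(\left(-10\right) \left(-2\right) + \frac{4}{5}\right) - \frac{95}{82} = \left(20 + \frac{4}{5}\right) - \frac{95}{82} = \frac{104}{5} - \frac{95}{82} = \frac{8053}{410}$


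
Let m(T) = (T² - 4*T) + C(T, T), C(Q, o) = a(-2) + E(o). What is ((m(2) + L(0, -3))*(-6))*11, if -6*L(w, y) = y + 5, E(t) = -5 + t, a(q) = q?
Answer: 616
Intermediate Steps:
C(Q, o) = -7 + o (C(Q, o) = -2 + (-5 + o) = -7 + o)
L(w, y) = -⅚ - y/6 (L(w, y) = -(y + 5)/6 = -(5 + y)/6 = -⅚ - y/6)
m(T) = -7 + T² - 3*T (m(T) = (T² - 4*T) + (-7 + T) = -7 + T² - 3*T)
((m(2) + L(0, -3))*(-6))*11 = (((-7 + 2² - 3*2) + (-⅚ - ⅙*(-3)))*(-6))*11 = (((-7 + 4 - 6) + (-⅚ + ½))*(-6))*11 = ((-9 - ⅓)*(-6))*11 = -28/3*(-6)*11 = 56*11 = 616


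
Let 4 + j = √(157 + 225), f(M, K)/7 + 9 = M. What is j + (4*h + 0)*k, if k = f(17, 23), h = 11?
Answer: 2460 + √382 ≈ 2479.5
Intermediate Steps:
f(M, K) = -63 + 7*M
k = 56 (k = -63 + 7*17 = -63 + 119 = 56)
j = -4 + √382 (j = -4 + √(157 + 225) = -4 + √382 ≈ 15.545)
j + (4*h + 0)*k = (-4 + √382) + (4*11 + 0)*56 = (-4 + √382) + (44 + 0)*56 = (-4 + √382) + 44*56 = (-4 + √382) + 2464 = 2460 + √382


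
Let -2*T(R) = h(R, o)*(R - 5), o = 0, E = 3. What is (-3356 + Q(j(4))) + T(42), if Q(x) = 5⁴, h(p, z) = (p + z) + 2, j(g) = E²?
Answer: -3545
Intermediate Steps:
j(g) = 9 (j(g) = 3² = 9)
h(p, z) = 2 + p + z
Q(x) = 625
T(R) = -(-5 + R)*(2 + R)/2 (T(R) = -(2 + R + 0)*(R - 5)/2 = -(2 + R)*(-5 + R)/2 = -(-5 + R)*(2 + R)/2)
(-3356 + Q(j(4))) + T(42) = (-3356 + 625) - (-5 + 42)*(2 + 42)/2 = -2731 - ½*37*44 = -2731 - 814 = -3545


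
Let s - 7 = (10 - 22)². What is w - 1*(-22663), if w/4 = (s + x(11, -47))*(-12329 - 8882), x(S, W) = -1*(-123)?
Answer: -23224593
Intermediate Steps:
x(S, W) = 123
s = 151 (s = 7 + (10 - 22)² = 7 + (-12)² = 7 + 144 = 151)
w = -23247256 (w = 4*((151 + 123)*(-12329 - 8882)) = 4*(274*(-21211)) = 4*(-5811814) = -23247256)
w - 1*(-22663) = -23247256 - 1*(-22663) = -23247256 + 22663 = -23224593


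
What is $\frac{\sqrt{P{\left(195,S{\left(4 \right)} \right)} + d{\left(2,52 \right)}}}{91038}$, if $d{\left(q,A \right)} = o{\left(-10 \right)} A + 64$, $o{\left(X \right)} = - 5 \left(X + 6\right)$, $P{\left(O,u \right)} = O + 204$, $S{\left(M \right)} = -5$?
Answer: $\frac{\sqrt{167}}{30346} \approx 0.00042585$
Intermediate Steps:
$P{\left(O,u \right)} = 204 + O$
$o{\left(X \right)} = -30 - 5 X$ ($o{\left(X \right)} = - 5 \left(6 + X\right) = -30 - 5 X$)
$d{\left(q,A \right)} = 64 + 20 A$ ($d{\left(q,A \right)} = \left(-30 - -50\right) A + 64 = \left(-30 + 50\right) A + 64 = 20 A + 64 = 64 + 20 A$)
$\frac{\sqrt{P{\left(195,S{\left(4 \right)} \right)} + d{\left(2,52 \right)}}}{91038} = \frac{\sqrt{\left(204 + 195\right) + \left(64 + 20 \cdot 52\right)}}{91038} = \sqrt{399 + \left(64 + 1040\right)} \frac{1}{91038} = \sqrt{399 + 1104} \cdot \frac{1}{91038} = \sqrt{1503} \cdot \frac{1}{91038} = 3 \sqrt{167} \cdot \frac{1}{91038} = \frac{\sqrt{167}}{30346}$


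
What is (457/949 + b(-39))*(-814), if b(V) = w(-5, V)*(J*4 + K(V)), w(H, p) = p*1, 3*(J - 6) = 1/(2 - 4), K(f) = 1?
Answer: 732717216/949 ≈ 7.7209e+5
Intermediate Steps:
J = 35/6 (J = 6 + 1/(3*(2 - 4)) = 6 + (1/3)/(-2) = 6 + (1/3)*(-1/2) = 6 - 1/6 = 35/6 ≈ 5.8333)
w(H, p) = p
b(V) = 73*V/3 (b(V) = V*((35/6)*4 + 1) = V*(70/3 + 1) = V*(73/3) = 73*V/3)
(457/949 + b(-39))*(-814) = (457/949 + (73/3)*(-39))*(-814) = (457*(1/949) - 949)*(-814) = (457/949 - 949)*(-814) = -900144/949*(-814) = 732717216/949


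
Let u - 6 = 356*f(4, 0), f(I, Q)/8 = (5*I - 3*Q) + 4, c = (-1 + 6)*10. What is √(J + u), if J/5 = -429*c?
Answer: 2*I*√9723 ≈ 197.21*I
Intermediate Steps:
c = 50 (c = 5*10 = 50)
f(I, Q) = 32 - 24*Q + 40*I (f(I, Q) = 8*((5*I - 3*Q) + 4) = 8*((-3*Q + 5*I) + 4) = 8*(4 - 3*Q + 5*I) = 32 - 24*Q + 40*I)
J = -107250 (J = 5*(-429*50) = 5*(-21450) = -107250)
u = 68358 (u = 6 + 356*(32 - 24*0 + 40*4) = 6 + 356*(32 + 0 + 160) = 6 + 356*192 = 6 + 68352 = 68358)
√(J + u) = √(-107250 + 68358) = √(-38892) = 2*I*√9723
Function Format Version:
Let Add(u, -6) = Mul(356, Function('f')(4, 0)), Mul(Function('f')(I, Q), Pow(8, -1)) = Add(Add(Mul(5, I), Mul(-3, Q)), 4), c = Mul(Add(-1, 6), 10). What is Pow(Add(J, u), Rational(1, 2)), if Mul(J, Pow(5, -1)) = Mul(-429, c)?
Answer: Mul(2, I, Pow(9723, Rational(1, 2))) ≈ Mul(197.21, I)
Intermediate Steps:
c = 50 (c = Mul(5, 10) = 50)
Function('f')(I, Q) = Add(32, Mul(-24, Q), Mul(40, I)) (Function('f')(I, Q) = Mul(8, Add(Add(Mul(5, I), Mul(-3, Q)), 4)) = Mul(8, Add(Add(Mul(-3, Q), Mul(5, I)), 4)) = Mul(8, Add(4, Mul(-3, Q), Mul(5, I))) = Add(32, Mul(-24, Q), Mul(40, I)))
J = -107250 (J = Mul(5, Mul(-429, 50)) = Mul(5, -21450) = -107250)
u = 68358 (u = Add(6, Mul(356, Add(32, Mul(-24, 0), Mul(40, 4)))) = Add(6, Mul(356, Add(32, 0, 160))) = Add(6, Mul(356, 192)) = Add(6, 68352) = 68358)
Pow(Add(J, u), Rational(1, 2)) = Pow(Add(-107250, 68358), Rational(1, 2)) = Pow(-38892, Rational(1, 2)) = Mul(2, I, Pow(9723, Rational(1, 2)))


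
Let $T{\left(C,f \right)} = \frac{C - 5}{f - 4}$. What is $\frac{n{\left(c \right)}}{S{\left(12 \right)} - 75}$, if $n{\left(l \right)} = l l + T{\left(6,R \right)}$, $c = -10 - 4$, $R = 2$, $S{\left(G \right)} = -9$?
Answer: $- \frac{391}{168} \approx -2.3274$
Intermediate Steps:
$T{\left(C,f \right)} = \frac{-5 + C}{-4 + f}$
$c = -14$ ($c = -10 - 4 = -14$)
$n{\left(l \right)} = - \frac{1}{2} + l^{2}$ ($n{\left(l \right)} = l l + \frac{-5 + 6}{-4 + 2} = l^{2} + \frac{1}{-2} \cdot 1 = l^{2} - \frac{1}{2} = - \frac{1}{2} + l^{2}$)
$\frac{n{\left(c \right)}}{S{\left(12 \right)} - 75} = \frac{- \frac{1}{2} + \left(-14\right)^{2}}{-9 - 75} = \frac{- \frac{1}{2} + 196}{-84} = \frac{391}{2} \left(- \frac{1}{84}\right) = - \frac{391}{168}$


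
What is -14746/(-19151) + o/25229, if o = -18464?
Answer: 18422770/483160579 ≈ 0.038130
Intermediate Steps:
-14746/(-19151) + o/25229 = -14746/(-19151) - 18464/25229 = -14746*(-1/19151) - 18464*1/25229 = 14746/19151 - 18464/25229 = 18422770/483160579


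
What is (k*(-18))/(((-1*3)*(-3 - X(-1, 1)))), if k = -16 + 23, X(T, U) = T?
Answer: -21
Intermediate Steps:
k = 7
(k*(-18))/(((-1*3)*(-3 - X(-1, 1)))) = (7*(-18))/(((-1*3)*(-3 - 1*(-1)))) = -126*(-1/(3*(-3 + 1))) = -126/((-3*(-2))) = -126/6 = -126*⅙ = -21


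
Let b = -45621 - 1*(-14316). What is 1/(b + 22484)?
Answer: -1/8821 ≈ -0.00011337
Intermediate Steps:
b = -31305 (b = -45621 + 14316 = -31305)
1/(b + 22484) = 1/(-31305 + 22484) = 1/(-8821) = -1/8821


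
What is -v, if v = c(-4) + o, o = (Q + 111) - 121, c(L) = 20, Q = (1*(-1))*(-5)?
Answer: -15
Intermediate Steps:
Q = 5 (Q = -1*(-5) = 5)
o = -5 (o = (5 + 111) - 121 = 116 - 121 = -5)
v = 15 (v = 20 - 5 = 15)
-v = -1*15 = -15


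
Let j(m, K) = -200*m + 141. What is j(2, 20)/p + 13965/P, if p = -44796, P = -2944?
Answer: -156203411/32969856 ≈ -4.7378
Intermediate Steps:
j(m, K) = 141 - 200*m
j(2, 20)/p + 13965/P = (141 - 200*2)/(-44796) + 13965/(-2944) = (141 - 400)*(-1/44796) + 13965*(-1/2944) = -259*(-1/44796) - 13965/2944 = 259/44796 - 13965/2944 = -156203411/32969856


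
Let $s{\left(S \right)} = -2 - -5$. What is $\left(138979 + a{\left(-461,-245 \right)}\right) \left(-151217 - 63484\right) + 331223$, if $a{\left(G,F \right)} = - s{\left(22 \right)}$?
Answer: $-29837954953$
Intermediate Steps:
$s{\left(S \right)} = 3$ ($s{\left(S \right)} = -2 + 5 = 3$)
$a{\left(G,F \right)} = -3$ ($a{\left(G,F \right)} = \left(-1\right) 3 = -3$)
$\left(138979 + a{\left(-461,-245 \right)}\right) \left(-151217 - 63484\right) + 331223 = \left(138979 - 3\right) \left(-151217 - 63484\right) + 331223 = 138976 \left(-214701\right) + 331223 = -29838286176 + 331223 = -29837954953$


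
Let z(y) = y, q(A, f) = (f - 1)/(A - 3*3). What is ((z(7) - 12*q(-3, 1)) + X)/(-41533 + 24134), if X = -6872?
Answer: 6865/17399 ≈ 0.39456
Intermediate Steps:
q(A, f) = (-1 + f)/(-9 + A) (q(A, f) = (-1 + f)/(A - 9) = (-1 + f)/(-9 + A))
((z(7) - 12*q(-3, 1)) + X)/(-41533 + 24134) = ((7 - 12*(-1 + 1)/(-9 - 3)) - 6872)/(-41533 + 24134) = ((7 - 12*0/(-12)) - 6872)/(-17399) = ((7 - (-1)*0) - 6872)*(-1/17399) = ((7 - 12*0) - 6872)*(-1/17399) = ((7 + 0) - 6872)*(-1/17399) = (7 - 6872)*(-1/17399) = -6865*(-1/17399) = 6865/17399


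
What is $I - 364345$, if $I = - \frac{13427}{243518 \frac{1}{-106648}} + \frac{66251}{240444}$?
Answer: $- \frac{10494483252893599}{29276220996} \approx -3.5846 \cdot 10^{5}$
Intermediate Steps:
$I = \frac{172161485894021}{29276220996}$ ($I = - \frac{13427}{243518 \left(- \frac{1}{106648}\right)} + 66251 \cdot \frac{1}{240444} = - \frac{13427}{- \frac{121759}{53324}} + \frac{66251}{240444} = \left(-13427\right) \left(- \frac{53324}{121759}\right) + \frac{66251}{240444} = \frac{715981348}{121759} + \frac{66251}{240444} = \frac{172161485894021}{29276220996} \approx 5880.6$)
$I - 364345 = \frac{172161485894021}{29276220996} - 364345 = - \frac{10494483252893599}{29276220996}$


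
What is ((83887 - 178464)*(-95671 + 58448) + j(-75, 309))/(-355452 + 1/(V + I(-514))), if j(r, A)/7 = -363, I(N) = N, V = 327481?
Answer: -1151066767084710/116221074083 ≈ -9904.1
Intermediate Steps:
j(r, A) = -2541 (j(r, A) = 7*(-363) = -2541)
((83887 - 178464)*(-95671 + 58448) + j(-75, 309))/(-355452 + 1/(V + I(-514))) = ((83887 - 178464)*(-95671 + 58448) - 2541)/(-355452 + 1/(327481 - 514)) = (-94577*(-37223) - 2541)/(-355452 + 1/326967) = (3520439671 - 2541)/(-355452 + 1/326967) = 3520437130/(-116221074083/326967) = 3520437130*(-326967/116221074083) = -1151066767084710/116221074083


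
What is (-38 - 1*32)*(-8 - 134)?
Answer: 9940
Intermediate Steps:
(-38 - 1*32)*(-8 - 134) = (-38 - 32)*(-142) = -70*(-142) = 9940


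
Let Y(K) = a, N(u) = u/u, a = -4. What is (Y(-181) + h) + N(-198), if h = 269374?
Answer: 269371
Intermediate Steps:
N(u) = 1
Y(K) = -4
(Y(-181) + h) + N(-198) = (-4 + 269374) + 1 = 269370 + 1 = 269371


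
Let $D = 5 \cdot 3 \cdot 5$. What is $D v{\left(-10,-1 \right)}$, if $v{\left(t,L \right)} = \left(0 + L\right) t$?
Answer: $750$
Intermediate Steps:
$v{\left(t,L \right)} = L t$
$D = 75$ ($D = 15 \cdot 5 = 75$)
$D v{\left(-10,-1 \right)} = 75 \left(\left(-1\right) \left(-10\right)\right) = 75 \cdot 10 = 750$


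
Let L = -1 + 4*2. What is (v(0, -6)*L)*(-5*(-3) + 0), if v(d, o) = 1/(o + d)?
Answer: -35/2 ≈ -17.500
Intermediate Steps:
v(d, o) = 1/(d + o)
L = 7 (L = -1 + 8 = 7)
(v(0, -6)*L)*(-5*(-3) + 0) = (7/(0 - 6))*(-5*(-3) + 0) = (7/(-6))*(15 + 0) = -⅙*7*15 = -7/6*15 = -35/2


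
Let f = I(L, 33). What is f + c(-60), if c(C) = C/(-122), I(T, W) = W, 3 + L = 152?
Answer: 2043/61 ≈ 33.492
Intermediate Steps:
L = 149 (L = -3 + 152 = 149)
f = 33
c(C) = -C/122 (c(C) = C*(-1/122) = -C/122)
f + c(-60) = 33 - 1/122*(-60) = 33 + 30/61 = 2043/61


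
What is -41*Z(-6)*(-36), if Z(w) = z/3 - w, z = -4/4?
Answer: 8364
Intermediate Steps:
z = -1 (z = -4*¼ = -1)
Z(w) = -⅓ - w (Z(w) = -1/3 - w = -1*⅓ - w = -⅓ - w)
-41*Z(-6)*(-36) = -41*(-⅓ - 1*(-6))*(-36) = -41*(-⅓ + 6)*(-36) = -41*17/3*(-36) = -697/3*(-36) = 8364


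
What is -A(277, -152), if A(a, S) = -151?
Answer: 151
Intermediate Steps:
-A(277, -152) = -1*(-151) = 151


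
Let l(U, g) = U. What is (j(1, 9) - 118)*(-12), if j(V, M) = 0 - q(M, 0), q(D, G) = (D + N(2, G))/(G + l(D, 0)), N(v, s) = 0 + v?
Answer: 4292/3 ≈ 1430.7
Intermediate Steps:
N(v, s) = v
q(D, G) = (2 + D)/(D + G) (q(D, G) = (D + 2)/(G + D) = (2 + D)/(D + G))
j(V, M) = -(2 + M)/M (j(V, M) = 0 - (2 + M)/(M + 0) = 0 - (2 + M)/M = -(2 + M)/M)
(j(1, 9) - 118)*(-12) = ((-2 - 1*9)/9 - 118)*(-12) = ((-2 - 9)/9 - 118)*(-12) = ((1/9)*(-11) - 118)*(-12) = (-11/9 - 118)*(-12) = -1073/9*(-12) = 4292/3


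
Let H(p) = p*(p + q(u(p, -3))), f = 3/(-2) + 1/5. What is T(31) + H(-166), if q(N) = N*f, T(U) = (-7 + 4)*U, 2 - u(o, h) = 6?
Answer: 132999/5 ≈ 26600.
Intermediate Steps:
f = -13/10 (f = 3*(-½) + 1*(⅕) = -3/2 + ⅕ = -13/10 ≈ -1.3000)
u(o, h) = -4 (u(o, h) = 2 - 1*6 = 2 - 6 = -4)
T(U) = -3*U
q(N) = -13*N/10 (q(N) = N*(-13/10) = -13*N/10)
H(p) = p*(26/5 + p) (H(p) = p*(p - 13/10*(-4)) = p*(p + 26/5) = p*(26/5 + p))
T(31) + H(-166) = -3*31 + (⅕)*(-166)*(26 + 5*(-166)) = -93 + (⅕)*(-166)*(26 - 830) = -93 + (⅕)*(-166)*(-804) = -93 + 133464/5 = 132999/5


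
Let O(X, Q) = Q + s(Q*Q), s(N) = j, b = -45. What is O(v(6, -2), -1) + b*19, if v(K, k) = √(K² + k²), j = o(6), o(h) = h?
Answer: -850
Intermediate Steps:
j = 6
s(N) = 6
O(X, Q) = 6 + Q (O(X, Q) = Q + 6 = 6 + Q)
O(v(6, -2), -1) + b*19 = (6 - 1) - 45*19 = 5 - 855 = -850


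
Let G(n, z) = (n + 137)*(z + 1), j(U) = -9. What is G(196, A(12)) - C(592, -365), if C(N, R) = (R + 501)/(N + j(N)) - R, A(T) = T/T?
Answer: 175347/583 ≈ 300.77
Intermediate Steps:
A(T) = 1
G(n, z) = (1 + z)*(137 + n) (G(n, z) = (137 + n)*(1 + z) = (1 + z)*(137 + n))
C(N, R) = -R + (501 + R)/(-9 + N) (C(N, R) = (R + 501)/(N - 9) - R = (501 + R)/(-9 + N) - R = -R + (501 + R)/(-9 + N))
G(196, A(12)) - C(592, -365) = (137 + 196 + 137*1 + 196*1) - (501 + 10*(-365) - 1*592*(-365))/(-9 + 592) = (137 + 196 + 137 + 196) - (501 - 3650 + 216080)/583 = 666 - 212931/583 = 175347/583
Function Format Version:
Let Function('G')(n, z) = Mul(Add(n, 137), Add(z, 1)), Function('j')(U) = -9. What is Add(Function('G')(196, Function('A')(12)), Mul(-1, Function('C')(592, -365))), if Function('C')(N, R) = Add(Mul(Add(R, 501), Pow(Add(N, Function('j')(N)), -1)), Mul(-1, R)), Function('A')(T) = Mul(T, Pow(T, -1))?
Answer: Rational(175347, 583) ≈ 300.77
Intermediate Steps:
Function('A')(T) = 1
Function('G')(n, z) = Mul(Add(1, z), Add(137, n)) (Function('G')(n, z) = Mul(Add(137, n), Add(1, z)) = Mul(Add(1, z), Add(137, n)))
Function('C')(N, R) = Add(Mul(-1, R), Mul(Pow(Add(-9, N), -1), Add(501, R))) (Function('C')(N, R) = Add(Mul(Add(R, 501), Pow(Add(N, -9), -1)), Mul(-1, R)) = Add(Mul(Add(501, R), Pow(Add(-9, N), -1)), Mul(-1, R)) = Add(Mul(Pow(Add(-9, N), -1), Add(501, R)), Mul(-1, R)) = Add(Mul(-1, R), Mul(Pow(Add(-9, N), -1), Add(501, R))))
Add(Function('G')(196, Function('A')(12)), Mul(-1, Function('C')(592, -365))) = Add(Add(137, 196, Mul(137, 1), Mul(196, 1)), Mul(-1, Mul(Pow(Add(-9, 592), -1), Add(501, Mul(10, -365), Mul(-1, 592, -365))))) = Add(Add(137, 196, 137, 196), Mul(-1, Mul(Pow(583, -1), Add(501, -3650, 216080)))) = Add(666, Mul(-1, Mul(Rational(1, 583), 212931))) = Add(666, Mul(-1, Rational(212931, 583))) = Add(666, Rational(-212931, 583)) = Rational(175347, 583)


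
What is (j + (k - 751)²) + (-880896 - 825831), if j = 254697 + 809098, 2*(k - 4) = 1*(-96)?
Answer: -10907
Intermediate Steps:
k = -44 (k = 4 + (1*(-96))/2 = 4 + (½)*(-96) = 4 - 48 = -44)
j = 1063795
(j + (k - 751)²) + (-880896 - 825831) = (1063795 + (-44 - 751)²) + (-880896 - 825831) = (1063795 + (-795)²) - 1706727 = (1063795 + 632025) - 1706727 = 1695820 - 1706727 = -10907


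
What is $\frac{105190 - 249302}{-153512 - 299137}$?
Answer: $\frac{144112}{452649} \approx 0.31837$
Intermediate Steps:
$\frac{105190 - 249302}{-153512 - 299137} = \frac{105190 - 249302}{-452649} = \left(-144112\right) \left(- \frac{1}{452649}\right) = \frac{144112}{452649}$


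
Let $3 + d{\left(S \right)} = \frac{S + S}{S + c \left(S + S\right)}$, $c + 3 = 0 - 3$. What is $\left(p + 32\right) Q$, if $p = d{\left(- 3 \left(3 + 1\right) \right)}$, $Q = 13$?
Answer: $\frac{4121}{11} \approx 374.64$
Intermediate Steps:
$c = -6$ ($c = -3 + \left(0 - 3\right) = -3 - 3 = -6$)
$d{\left(S \right)} = - \frac{35}{11}$ ($d{\left(S \right)} = -3 + \frac{S + S}{S - 6 \left(S + S\right)} = -3 + \frac{2 S}{S - 6 \cdot 2 S} = -3 + \frac{2 S}{S - 12 S} = -3 + \frac{2 S}{\left(-11\right) S} = -3 + 2 S \left(- \frac{1}{11 S}\right) = -3 - \frac{2}{11} = - \frac{35}{11}$)
$p = - \frac{35}{11} \approx -3.1818$
$\left(p + 32\right) Q = \left(- \frac{35}{11} + 32\right) 13 = \frac{317}{11} \cdot 13 = \frac{4121}{11}$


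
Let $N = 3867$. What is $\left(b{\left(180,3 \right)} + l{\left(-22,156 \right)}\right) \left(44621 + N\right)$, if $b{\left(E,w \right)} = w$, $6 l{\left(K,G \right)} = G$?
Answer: $1406152$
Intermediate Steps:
$l{\left(K,G \right)} = \frac{G}{6}$
$\left(b{\left(180,3 \right)} + l{\left(-22,156 \right)}\right) \left(44621 + N\right) = \left(3 + \frac{1}{6} \cdot 156\right) \left(44621 + 3867\right) = \left(3 + 26\right) 48488 = 29 \cdot 48488 = 1406152$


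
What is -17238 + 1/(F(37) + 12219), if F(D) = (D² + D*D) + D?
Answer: -258466571/14994 ≈ -17238.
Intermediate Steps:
F(D) = D + 2*D² (F(D) = (D² + D²) + D = 2*D² + D = D + 2*D²)
-17238 + 1/(F(37) + 12219) = -17238 + 1/(37*(1 + 2*37) + 12219) = -17238 + 1/(37*(1 + 74) + 12219) = -17238 + 1/(37*75 + 12219) = -17238 + 1/(2775 + 12219) = -17238 + 1/14994 = -258466571/14994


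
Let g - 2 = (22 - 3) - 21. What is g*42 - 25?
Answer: -25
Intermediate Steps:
g = 0 (g = 2 + ((22 - 3) - 21) = 2 + (19 - 21) = 2 - 2 = 0)
g*42 - 25 = 0*42 - 25 = 0 - 25 = -25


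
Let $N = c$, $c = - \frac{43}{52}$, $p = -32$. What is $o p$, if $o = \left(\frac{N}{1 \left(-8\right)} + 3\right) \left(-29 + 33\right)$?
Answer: $- \frac{5164}{13} \approx -397.23$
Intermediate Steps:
$c = - \frac{43}{52}$ ($c = \left(-43\right) \frac{1}{52} = - \frac{43}{52} \approx -0.82692$)
$N = - \frac{43}{52} \approx -0.82692$
$o = \frac{1291}{104}$ ($o = \left(- \frac{43}{52 \cdot 1 \left(-8\right)} + 3\right) \left(-29 + 33\right) = \left(- \frac{43}{52 \left(-8\right)} + 3\right) 4 = \left(\left(- \frac{43}{52}\right) \left(- \frac{1}{8}\right) + 3\right) 4 = \left(\frac{43}{416} + 3\right) 4 = \frac{1291}{416} \cdot 4 = \frac{1291}{104} \approx 12.413$)
$o p = \frac{1291}{104} \left(-32\right) = - \frac{5164}{13}$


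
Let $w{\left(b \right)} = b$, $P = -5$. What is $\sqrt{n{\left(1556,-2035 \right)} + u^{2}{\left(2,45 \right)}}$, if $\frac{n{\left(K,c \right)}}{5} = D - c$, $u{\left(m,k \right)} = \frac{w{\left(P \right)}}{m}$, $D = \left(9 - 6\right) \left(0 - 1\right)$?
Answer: $\frac{\sqrt{40665}}{2} \approx 100.83$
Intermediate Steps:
$D = -3$ ($D = 3 \left(0 - 1\right) = 3 \left(-1\right) = -3$)
$u{\left(m,k \right)} = - \frac{5}{m}$
$n{\left(K,c \right)} = -15 - 5 c$ ($n{\left(K,c \right)} = 5 \left(-3 - c\right) = -15 - 5 c$)
$\sqrt{n{\left(1556,-2035 \right)} + u^{2}{\left(2,45 \right)}} = \sqrt{\left(-15 - -10175\right) + \left(- \frac{5}{2}\right)^{2}} = \sqrt{\left(-15 + 10175\right) + \left(\left(-5\right) \frac{1}{2}\right)^{2}} = \sqrt{10160 + \left(- \frac{5}{2}\right)^{2}} = \sqrt{10160 + \frac{25}{4}} = \sqrt{\frac{40665}{4}} = \frac{\sqrt{40665}}{2}$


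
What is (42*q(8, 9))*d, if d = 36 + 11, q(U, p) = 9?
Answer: 17766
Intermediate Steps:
d = 47
(42*q(8, 9))*d = (42*9)*47 = 378*47 = 17766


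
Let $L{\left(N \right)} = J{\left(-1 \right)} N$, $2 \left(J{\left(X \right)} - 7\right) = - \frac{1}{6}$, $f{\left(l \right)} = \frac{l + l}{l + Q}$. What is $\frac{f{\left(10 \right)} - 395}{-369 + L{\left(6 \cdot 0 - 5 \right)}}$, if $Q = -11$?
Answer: $\frac{4980}{4843} \approx 1.0283$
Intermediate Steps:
$f{\left(l \right)} = \frac{2 l}{-11 + l}$ ($f{\left(l \right)} = \frac{l + l}{l - 11} = \frac{2 l}{-11 + l}$)
$J{\left(X \right)} = \frac{83}{12}$ ($J{\left(X \right)} = 7 + \frac{\left(-1\right) \frac{1}{6}}{2} = 7 + \frac{1}{2} \left(- \frac{1}{6}\right) = 7 - \frac{1}{12} = \frac{83}{12}$)
$L{\left(N \right)} = \frac{83 N}{12}$
$\frac{f{\left(10 \right)} - 395}{-369 + L{\left(6 \cdot 0 - 5 \right)}} = \frac{2 \cdot 10 \frac{1}{-11 + 10} - 395}{-369 + \frac{83 \left(6 \cdot 0 - 5\right)}{12}} = \frac{2 \cdot 10 \frac{1}{-1} - 395}{-369 + \frac{83 \left(0 - 5\right)}{12}} = \frac{2 \cdot 10 \left(-1\right) - 395}{-369 + \frac{83}{12} \left(-5\right)} = \frac{-20 - 395}{-369 - \frac{415}{12}} = - \frac{415}{- \frac{4843}{12}} = \left(-415\right) \left(- \frac{12}{4843}\right) = \frac{4980}{4843}$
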